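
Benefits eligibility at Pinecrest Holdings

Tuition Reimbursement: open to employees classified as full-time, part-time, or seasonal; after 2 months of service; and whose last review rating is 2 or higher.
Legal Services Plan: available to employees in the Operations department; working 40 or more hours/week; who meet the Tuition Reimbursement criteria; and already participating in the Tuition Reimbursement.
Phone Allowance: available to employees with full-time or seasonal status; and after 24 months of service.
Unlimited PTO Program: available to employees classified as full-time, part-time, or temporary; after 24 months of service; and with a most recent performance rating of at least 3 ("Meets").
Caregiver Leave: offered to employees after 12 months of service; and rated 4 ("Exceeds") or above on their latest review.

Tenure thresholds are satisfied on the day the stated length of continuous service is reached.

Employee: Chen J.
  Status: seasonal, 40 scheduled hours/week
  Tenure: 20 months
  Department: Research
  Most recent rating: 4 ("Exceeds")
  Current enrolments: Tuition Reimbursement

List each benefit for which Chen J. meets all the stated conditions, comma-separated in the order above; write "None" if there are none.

Tuition Reimbursement — status seasonal ✓; service 20 months ≥ 2 months ✓; rating 4 ≥ 2 ✓ → eligible.
Legal Services Plan — dept Research ✗ → not eligible.
Phone Allowance — status seasonal ✓; service 20 months < 24 months ✗ → not eligible.
Unlimited PTO Program — status seasonal ✗ (requires full-time, part-time, or temporary) → not eligible.
Caregiver Leave — service 20 months ≥ 12 months ✓; rating 4 ≥ 4 ✓ → eligible.

Tuition Reimbursement, Caregiver Leave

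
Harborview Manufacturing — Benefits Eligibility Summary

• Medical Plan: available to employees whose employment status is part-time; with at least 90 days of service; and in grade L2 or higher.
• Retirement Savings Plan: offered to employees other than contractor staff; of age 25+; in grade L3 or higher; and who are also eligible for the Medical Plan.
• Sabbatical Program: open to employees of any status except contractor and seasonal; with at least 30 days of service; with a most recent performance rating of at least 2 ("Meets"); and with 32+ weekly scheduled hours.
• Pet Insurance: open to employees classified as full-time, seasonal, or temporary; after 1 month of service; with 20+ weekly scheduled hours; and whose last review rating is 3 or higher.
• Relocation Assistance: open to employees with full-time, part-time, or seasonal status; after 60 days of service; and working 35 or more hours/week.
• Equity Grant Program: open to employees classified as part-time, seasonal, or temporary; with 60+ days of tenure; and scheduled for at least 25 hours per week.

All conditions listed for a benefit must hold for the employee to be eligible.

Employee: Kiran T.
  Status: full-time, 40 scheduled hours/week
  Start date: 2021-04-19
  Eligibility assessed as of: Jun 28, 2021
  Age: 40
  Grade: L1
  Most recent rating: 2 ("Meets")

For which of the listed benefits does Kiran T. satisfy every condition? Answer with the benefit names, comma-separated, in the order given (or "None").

Service from 2021-04-19 to Jun 28, 2021: 70 days.
Medical Plan — status full-time ✗ (requires part-time) → not eligible.
Retirement Savings Plan — status full-time ✓ (not excluded); age 40 ≥ 25 ✓; grade L1 < L3 ✗ → not eligible.
Sabbatical Program — status full-time ✓ (not excluded); service 70 days ≥ 30 days ✓; rating 2 ≥ 2 ✓; 40 hrs/wk ≥ 32 ✓ → eligible.
Pet Insurance — status full-time ✓; service 70 days ≥ 1 month (≈30 days) ✓; 40 hrs/wk ≥ 20 ✓; rating 2 < 3 ✗ → not eligible.
Relocation Assistance — status full-time ✓; service 70 days ≥ 60 days ✓; 40 hrs/wk ≥ 35 ✓ → eligible.
Equity Grant Program — status full-time ✗ (requires part-time, seasonal, or temporary) → not eligible.

Sabbatical Program, Relocation Assistance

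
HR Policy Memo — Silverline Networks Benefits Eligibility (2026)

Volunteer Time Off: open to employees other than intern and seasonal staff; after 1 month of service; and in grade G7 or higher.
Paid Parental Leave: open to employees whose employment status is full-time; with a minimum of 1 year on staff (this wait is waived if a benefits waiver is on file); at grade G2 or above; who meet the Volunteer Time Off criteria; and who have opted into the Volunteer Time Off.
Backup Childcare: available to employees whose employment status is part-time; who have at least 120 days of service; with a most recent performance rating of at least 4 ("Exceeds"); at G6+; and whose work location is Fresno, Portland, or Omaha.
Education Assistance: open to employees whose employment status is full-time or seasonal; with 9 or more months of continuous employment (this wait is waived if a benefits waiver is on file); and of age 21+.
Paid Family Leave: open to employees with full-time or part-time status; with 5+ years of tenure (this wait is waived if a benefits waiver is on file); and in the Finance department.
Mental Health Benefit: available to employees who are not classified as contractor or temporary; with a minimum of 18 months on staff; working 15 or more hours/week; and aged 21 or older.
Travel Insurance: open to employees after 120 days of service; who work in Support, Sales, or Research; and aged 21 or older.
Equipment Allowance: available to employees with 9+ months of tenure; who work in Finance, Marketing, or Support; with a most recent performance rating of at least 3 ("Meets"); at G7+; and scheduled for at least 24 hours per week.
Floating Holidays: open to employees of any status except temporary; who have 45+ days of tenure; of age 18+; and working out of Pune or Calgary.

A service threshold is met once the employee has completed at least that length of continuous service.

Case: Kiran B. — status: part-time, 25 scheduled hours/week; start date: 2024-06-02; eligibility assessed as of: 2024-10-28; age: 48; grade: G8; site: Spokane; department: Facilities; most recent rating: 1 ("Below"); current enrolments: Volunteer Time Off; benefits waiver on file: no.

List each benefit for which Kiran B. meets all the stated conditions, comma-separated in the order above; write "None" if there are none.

Service from 2024-06-02 to 2024-10-28: 148 days.
Volunteer Time Off — status part-time ✓ (not excluded); service 148 days ≥ 1 month (≈30 days) ✓; grade G8 ≥ G7 ✓ → eligible.
Paid Parental Leave — status part-time ✗ (requires full-time) → not eligible.
Backup Childcare — status part-time ✓; service 148 days ≥ 120 days ✓; rating 1 < 4 ✗ → not eligible.
Education Assistance — status part-time ✗ (requires full-time or seasonal) → not eligible.
Paid Family Leave — status part-time ✓; no waiver, service 148 days < 5 years (≈1825 days) ✗ → not eligible.
Mental Health Benefit — status part-time ✓ (not excluded); service 148 days < 18 months (≈540 days) ✗ → not eligible.
Travel Insurance — service 148 days ≥ 120 days ✓; dept Facilities ✗ → not eligible.
Equipment Allowance — service 148 days < 9 months (≈270 days) ✗ → not eligible.
Floating Holidays — status part-time ✓ (not excluded); service 148 days ≥ 45 days ✓; age 48 ≥ 18 ✓; site Spokane ✗ (not Pune or Calgary) → not eligible.

Volunteer Time Off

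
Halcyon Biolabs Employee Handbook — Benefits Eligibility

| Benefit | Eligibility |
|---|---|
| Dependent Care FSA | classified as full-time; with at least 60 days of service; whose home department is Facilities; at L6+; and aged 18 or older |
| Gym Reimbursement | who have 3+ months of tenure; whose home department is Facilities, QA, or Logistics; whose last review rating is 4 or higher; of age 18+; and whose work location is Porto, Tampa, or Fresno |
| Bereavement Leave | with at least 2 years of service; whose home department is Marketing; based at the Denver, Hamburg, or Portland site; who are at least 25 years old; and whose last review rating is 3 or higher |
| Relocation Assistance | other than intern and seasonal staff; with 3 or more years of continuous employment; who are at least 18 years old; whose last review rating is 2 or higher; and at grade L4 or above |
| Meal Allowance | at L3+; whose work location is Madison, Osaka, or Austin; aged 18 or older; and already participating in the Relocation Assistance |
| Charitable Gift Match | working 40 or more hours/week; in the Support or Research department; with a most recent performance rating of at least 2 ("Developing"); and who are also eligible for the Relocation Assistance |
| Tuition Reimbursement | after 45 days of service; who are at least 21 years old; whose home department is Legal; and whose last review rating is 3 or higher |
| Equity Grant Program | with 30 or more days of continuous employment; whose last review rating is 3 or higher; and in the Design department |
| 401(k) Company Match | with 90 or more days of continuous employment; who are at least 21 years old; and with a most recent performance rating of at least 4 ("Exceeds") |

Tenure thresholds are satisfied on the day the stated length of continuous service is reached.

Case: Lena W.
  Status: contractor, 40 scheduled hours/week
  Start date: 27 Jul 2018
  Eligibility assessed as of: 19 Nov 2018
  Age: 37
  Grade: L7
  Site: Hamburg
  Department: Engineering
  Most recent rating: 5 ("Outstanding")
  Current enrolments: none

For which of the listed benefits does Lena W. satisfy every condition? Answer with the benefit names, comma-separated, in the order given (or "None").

Service from 27 Jul 2018 to 19 Nov 2018: 115 days.
Dependent Care FSA — status contractor ✗ (requires full-time) → not eligible.
Gym Reimbursement — service 115 days ≥ 3 months (≈90 days) ✓; dept Engineering ✗ → not eligible.
Bereavement Leave — service 115 days < 2 years (≈730 days) ✗ → not eligible.
Relocation Assistance — status contractor ✓ (not excluded); service 115 days < 3 years (≈1095 days) ✗ → not eligible.
Meal Allowance — grade L7 ≥ L3 ✓; site Hamburg ✗ (not Madison, Osaka, or Austin) → not eligible.
Charitable Gift Match — 40 hrs/wk ≥ 40 ✓; dept Engineering ✗ → not eligible.
Tuition Reimbursement — service 115 days ≥ 45 days ✓; age 37 ≥ 21 ✓; dept Engineering ✗ → not eligible.
Equity Grant Program — service 115 days ≥ 30 days ✓; rating 5 ≥ 3 ✓; dept Engineering ✗ → not eligible.
401(k) Company Match — service 115 days ≥ 90 days ✓; age 37 ≥ 21 ✓; rating 5 ≥ 4 ✓ → eligible.

401(k) Company Match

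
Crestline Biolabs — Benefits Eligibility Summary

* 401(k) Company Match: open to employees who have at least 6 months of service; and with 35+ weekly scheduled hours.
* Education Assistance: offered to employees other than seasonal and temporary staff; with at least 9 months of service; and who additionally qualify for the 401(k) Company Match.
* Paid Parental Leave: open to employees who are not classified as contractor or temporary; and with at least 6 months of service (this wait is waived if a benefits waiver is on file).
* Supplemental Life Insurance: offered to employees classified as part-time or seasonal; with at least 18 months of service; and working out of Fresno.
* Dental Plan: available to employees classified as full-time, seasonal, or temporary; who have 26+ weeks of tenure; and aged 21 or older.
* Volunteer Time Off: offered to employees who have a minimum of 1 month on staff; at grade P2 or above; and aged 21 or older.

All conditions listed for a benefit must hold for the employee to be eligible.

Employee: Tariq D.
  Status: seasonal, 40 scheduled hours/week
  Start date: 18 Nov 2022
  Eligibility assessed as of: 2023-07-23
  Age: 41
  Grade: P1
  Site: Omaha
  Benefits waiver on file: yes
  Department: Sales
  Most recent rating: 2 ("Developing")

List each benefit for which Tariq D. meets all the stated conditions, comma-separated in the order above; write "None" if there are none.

401(k) Company Match, Paid Parental Leave, Dental Plan

Service from 18 Nov 2022 to 2023-07-23: 247 days.
401(k) Company Match — service 247 days ≥ 6 months (≈180 days) ✓; 40 hrs/wk ≥ 35 ✓ → eligible.
Education Assistance — status seasonal ✗ (excluded) → not eligible.
Paid Parental Leave — status seasonal ✓ (not excluded); benefits waiver on file ✓ → eligible.
Supplemental Life Insurance — status seasonal ✓; service 247 days < 18 months (≈540 days) ✗ → not eligible.
Dental Plan — status seasonal ✓; service 247 days ≥ 26 weeks (≈182 days) ✓; age 41 ≥ 21 ✓ → eligible.
Volunteer Time Off — service 247 days ≥ 1 month (≈30 days) ✓; grade P1 < P2 ✗ → not eligible.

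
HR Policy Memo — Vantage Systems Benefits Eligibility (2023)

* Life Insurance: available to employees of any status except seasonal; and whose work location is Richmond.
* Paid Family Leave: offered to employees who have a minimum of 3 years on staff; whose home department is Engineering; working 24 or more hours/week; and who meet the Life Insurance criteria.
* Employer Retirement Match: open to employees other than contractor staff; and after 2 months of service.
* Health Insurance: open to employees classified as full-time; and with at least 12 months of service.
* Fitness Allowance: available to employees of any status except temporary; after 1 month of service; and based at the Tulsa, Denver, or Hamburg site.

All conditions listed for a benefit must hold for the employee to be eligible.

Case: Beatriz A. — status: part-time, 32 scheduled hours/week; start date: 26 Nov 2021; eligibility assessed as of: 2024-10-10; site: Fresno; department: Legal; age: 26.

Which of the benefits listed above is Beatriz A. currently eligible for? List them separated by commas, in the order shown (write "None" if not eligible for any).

Service from 26 Nov 2021 to 2024-10-10: 1049 days.
Life Insurance — status part-time ✓ (not excluded); site Fresno ✗ (not Richmond) → not eligible.
Paid Family Leave — service 1049 days < 3 years (≈1095 days) ✗ → not eligible.
Employer Retirement Match — status part-time ✓ (not excluded); service 1049 days ≥ 2 months (≈60 days) ✓ → eligible.
Health Insurance — status part-time ✗ (requires full-time) → not eligible.
Fitness Allowance — status part-time ✓ (not excluded); service 1049 days ≥ 1 month (≈30 days) ✓; site Fresno ✗ (not Tulsa, Denver, or Hamburg) → not eligible.

Employer Retirement Match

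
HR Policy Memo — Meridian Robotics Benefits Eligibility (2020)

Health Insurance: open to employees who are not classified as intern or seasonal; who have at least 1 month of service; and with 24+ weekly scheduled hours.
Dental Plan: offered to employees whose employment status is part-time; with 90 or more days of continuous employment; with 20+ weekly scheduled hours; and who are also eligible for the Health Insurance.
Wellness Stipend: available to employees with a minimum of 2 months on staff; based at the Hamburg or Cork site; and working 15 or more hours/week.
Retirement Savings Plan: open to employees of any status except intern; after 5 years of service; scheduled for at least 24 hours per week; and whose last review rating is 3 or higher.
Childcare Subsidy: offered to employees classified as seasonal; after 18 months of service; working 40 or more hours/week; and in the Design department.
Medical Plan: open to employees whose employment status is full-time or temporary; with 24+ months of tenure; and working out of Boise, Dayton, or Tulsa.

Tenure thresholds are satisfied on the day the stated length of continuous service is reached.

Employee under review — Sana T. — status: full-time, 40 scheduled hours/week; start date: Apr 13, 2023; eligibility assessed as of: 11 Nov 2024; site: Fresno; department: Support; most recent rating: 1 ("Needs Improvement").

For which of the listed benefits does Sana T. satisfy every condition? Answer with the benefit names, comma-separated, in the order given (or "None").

Health Insurance

Service from Apr 13, 2023 to 11 Nov 2024: 578 days.
Health Insurance — status full-time ✓ (not excluded); service 578 days ≥ 1 month (≈30 days) ✓; 40 hrs/wk ≥ 24 ✓ → eligible.
Dental Plan — status full-time ✗ (requires part-time) → not eligible.
Wellness Stipend — service 578 days ≥ 2 months (≈60 days) ✓; site Fresno ✗ (not Hamburg or Cork) → not eligible.
Retirement Savings Plan — status full-time ✓ (not excluded); service 578 days < 5 years (≈1825 days) ✗ → not eligible.
Childcare Subsidy — status full-time ✗ (requires seasonal) → not eligible.
Medical Plan — status full-time ✓; service 578 days < 24 months (≈720 days) ✗ → not eligible.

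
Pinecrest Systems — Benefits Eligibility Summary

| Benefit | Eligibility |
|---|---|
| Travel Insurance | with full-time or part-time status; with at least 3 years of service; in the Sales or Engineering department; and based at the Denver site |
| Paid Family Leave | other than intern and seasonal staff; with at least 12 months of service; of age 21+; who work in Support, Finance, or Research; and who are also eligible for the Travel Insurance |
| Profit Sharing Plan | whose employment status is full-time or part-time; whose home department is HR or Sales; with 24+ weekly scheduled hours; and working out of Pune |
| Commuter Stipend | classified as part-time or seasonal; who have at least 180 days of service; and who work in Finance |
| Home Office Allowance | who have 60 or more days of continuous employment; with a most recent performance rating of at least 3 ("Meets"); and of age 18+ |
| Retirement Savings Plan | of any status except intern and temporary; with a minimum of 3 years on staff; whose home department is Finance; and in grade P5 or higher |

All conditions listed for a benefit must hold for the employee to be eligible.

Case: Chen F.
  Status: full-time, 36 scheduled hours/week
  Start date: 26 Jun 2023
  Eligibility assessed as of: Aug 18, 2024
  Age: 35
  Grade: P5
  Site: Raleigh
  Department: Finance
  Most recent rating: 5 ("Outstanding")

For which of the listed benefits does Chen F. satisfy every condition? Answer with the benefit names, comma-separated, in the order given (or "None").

Service from 26 Jun 2023 to Aug 18, 2024: 419 days.
Travel Insurance — status full-time ✓; service 419 days < 3 years (≈1095 days) ✗ → not eligible.
Paid Family Leave — status full-time ✓ (not excluded); service 419 days ≥ 12 months (≈360 days) ✓; age 35 ≥ 21 ✓; dept Finance ✓; not eligible for Travel Insurance ✗ → not eligible.
Profit Sharing Plan — status full-time ✓; dept Finance ✗ → not eligible.
Commuter Stipend — status full-time ✗ (requires part-time or seasonal) → not eligible.
Home Office Allowance — service 419 days ≥ 60 days ✓; rating 5 ≥ 3 ✓; age 35 ≥ 18 ✓ → eligible.
Retirement Savings Plan — status full-time ✓ (not excluded); service 419 days < 3 years (≈1095 days) ✗ → not eligible.

Home Office Allowance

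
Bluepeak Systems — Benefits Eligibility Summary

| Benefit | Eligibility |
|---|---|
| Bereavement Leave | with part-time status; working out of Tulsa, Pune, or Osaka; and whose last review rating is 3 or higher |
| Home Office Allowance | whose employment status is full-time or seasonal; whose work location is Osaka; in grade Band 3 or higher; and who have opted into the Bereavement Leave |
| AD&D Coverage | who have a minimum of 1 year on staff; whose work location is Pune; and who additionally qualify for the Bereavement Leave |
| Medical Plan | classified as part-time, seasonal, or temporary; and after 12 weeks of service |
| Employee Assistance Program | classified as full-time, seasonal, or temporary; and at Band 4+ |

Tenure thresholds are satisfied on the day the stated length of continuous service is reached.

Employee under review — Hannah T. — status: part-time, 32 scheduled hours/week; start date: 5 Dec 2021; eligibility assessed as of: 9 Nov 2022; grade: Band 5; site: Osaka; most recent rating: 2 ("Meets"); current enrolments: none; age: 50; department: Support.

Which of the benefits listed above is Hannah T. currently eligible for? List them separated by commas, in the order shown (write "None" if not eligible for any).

Medical Plan

Service from 5 Dec 2021 to 9 Nov 2022: 339 days.
Bereavement Leave — status part-time ✓; site Osaka ✓; rating 2 < 3 ✗ → not eligible.
Home Office Allowance — status part-time ✗ (requires full-time or seasonal) → not eligible.
AD&D Coverage — service 339 days < 1 year (≈365 days) ✗ → not eligible.
Medical Plan — status part-time ✓; service 339 days ≥ 12 weeks (≈84 days) ✓ → eligible.
Employee Assistance Program — status part-time ✗ (requires full-time, seasonal, or temporary) → not eligible.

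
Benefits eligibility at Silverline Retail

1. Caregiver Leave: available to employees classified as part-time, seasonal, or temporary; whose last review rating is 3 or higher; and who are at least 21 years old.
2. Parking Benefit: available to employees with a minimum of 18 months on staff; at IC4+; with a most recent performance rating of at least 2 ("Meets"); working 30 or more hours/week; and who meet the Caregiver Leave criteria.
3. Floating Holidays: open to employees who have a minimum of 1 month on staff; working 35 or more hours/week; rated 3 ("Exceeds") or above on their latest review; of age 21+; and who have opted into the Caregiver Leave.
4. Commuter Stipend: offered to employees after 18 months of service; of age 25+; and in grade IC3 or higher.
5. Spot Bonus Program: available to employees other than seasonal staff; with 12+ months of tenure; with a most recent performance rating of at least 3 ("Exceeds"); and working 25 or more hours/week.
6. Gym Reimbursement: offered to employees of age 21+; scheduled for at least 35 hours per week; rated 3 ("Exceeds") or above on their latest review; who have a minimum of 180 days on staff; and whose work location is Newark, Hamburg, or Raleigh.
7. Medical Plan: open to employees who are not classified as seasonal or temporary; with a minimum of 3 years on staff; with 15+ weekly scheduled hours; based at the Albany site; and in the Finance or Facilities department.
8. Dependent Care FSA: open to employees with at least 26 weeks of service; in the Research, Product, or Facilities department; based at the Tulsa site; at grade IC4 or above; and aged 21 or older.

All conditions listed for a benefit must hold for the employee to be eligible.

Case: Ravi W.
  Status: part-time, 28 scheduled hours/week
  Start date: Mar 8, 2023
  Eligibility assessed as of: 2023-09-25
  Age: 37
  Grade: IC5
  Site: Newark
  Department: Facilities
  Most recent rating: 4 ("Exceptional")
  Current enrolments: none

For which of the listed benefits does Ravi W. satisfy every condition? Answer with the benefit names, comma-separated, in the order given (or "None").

Caregiver Leave

Service from Mar 8, 2023 to 2023-09-25: 201 days.
Caregiver Leave — status part-time ✓; rating 4 ≥ 3 ✓; age 37 ≥ 21 ✓ → eligible.
Parking Benefit — service 201 days < 18 months (≈540 days) ✗ → not eligible.
Floating Holidays — service 201 days ≥ 1 month (≈30 days) ✓; 28 hrs/wk < 35 ✗ → not eligible.
Commuter Stipend — service 201 days < 18 months (≈540 days) ✗ → not eligible.
Spot Bonus Program — status part-time ✓ (not excluded); service 201 days < 12 months (≈360 days) ✗ → not eligible.
Gym Reimbursement — age 37 ≥ 21 ✓; 28 hrs/wk < 35 ✗ → not eligible.
Medical Plan — status part-time ✓ (not excluded); service 201 days < 3 years (≈1095 days) ✗ → not eligible.
Dependent Care FSA — service 201 days ≥ 26 weeks (≈182 days) ✓; dept Facilities ✓; site Newark ✗ (not Tulsa) → not eligible.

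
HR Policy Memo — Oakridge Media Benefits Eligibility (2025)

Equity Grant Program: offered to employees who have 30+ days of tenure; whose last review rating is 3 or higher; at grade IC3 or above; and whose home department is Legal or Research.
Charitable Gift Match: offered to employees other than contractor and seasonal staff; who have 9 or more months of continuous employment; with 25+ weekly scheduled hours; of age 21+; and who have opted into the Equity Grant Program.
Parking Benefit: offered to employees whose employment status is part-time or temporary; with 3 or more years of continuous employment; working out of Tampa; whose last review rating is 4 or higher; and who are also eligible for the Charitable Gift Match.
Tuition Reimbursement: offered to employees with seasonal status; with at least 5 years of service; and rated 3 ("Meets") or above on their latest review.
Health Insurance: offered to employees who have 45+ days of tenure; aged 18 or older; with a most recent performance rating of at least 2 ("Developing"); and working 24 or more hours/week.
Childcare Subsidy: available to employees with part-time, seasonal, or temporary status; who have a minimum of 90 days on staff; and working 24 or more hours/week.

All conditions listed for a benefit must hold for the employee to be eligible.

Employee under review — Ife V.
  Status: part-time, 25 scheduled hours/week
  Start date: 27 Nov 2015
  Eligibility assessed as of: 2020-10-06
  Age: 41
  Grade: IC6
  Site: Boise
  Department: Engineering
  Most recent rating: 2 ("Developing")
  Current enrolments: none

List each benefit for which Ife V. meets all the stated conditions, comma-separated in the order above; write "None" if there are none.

Service from 27 Nov 2015 to 2020-10-06: 1775 days.
Equity Grant Program — service 1775 days ≥ 30 days ✓; rating 2 < 3 ✗ → not eligible.
Charitable Gift Match — status part-time ✓ (not excluded); service 1775 days ≥ 9 months (≈270 days) ✓; 25 hrs/wk ≥ 25 ✓; age 41 ≥ 21 ✓; not enrolled in Equity Grant Program ✗ → not eligible.
Parking Benefit — status part-time ✓; service 1775 days ≥ 3 years (≈1095 days) ✓; site Boise ✗ (not Tampa) → not eligible.
Tuition Reimbursement — status part-time ✗ (requires seasonal) → not eligible.
Health Insurance — service 1775 days ≥ 45 days ✓; age 41 ≥ 18 ✓; rating 2 ≥ 2 ✓; 25 hrs/wk ≥ 24 ✓ → eligible.
Childcare Subsidy — status part-time ✓; service 1775 days ≥ 90 days ✓; 25 hrs/wk ≥ 24 ✓ → eligible.

Health Insurance, Childcare Subsidy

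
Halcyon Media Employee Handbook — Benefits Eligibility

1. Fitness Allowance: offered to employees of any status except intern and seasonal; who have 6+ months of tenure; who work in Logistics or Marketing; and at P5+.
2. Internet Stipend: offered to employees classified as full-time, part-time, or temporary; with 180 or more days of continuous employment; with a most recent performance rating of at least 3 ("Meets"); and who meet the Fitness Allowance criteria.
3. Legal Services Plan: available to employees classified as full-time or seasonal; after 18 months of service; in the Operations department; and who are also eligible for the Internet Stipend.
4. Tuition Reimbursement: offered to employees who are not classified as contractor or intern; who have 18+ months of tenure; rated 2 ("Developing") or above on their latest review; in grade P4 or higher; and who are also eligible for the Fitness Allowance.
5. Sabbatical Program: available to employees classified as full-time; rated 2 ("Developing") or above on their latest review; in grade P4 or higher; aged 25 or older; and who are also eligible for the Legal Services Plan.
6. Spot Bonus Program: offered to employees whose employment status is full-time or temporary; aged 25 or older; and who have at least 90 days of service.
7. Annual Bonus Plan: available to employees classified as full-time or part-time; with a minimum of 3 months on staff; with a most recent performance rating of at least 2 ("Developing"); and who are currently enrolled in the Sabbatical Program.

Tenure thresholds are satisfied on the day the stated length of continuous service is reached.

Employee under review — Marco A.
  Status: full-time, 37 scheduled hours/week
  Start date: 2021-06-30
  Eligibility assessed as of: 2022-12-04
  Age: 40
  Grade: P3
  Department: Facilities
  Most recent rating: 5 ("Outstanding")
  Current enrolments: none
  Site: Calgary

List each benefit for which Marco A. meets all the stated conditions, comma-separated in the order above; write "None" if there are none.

Service from 2021-06-30 to 2022-12-04: 522 days.
Fitness Allowance — status full-time ✓ (not excluded); service 522 days ≥ 6 months (≈180 days) ✓; dept Facilities ✗ → not eligible.
Internet Stipend — status full-time ✓; service 522 days ≥ 180 days ✓; rating 5 ≥ 3 ✓; not eligible for Fitness Allowance ✗ → not eligible.
Legal Services Plan — status full-time ✓; service 522 days < 18 months (≈540 days) ✗ → not eligible.
Tuition Reimbursement — status full-time ✓ (not excluded); service 522 days < 18 months (≈540 days) ✗ → not eligible.
Sabbatical Program — status full-time ✓; rating 5 ≥ 2 ✓; grade P3 < P4 ✗ → not eligible.
Spot Bonus Program — status full-time ✓; age 40 ≥ 25 ✓; service 522 days ≥ 90 days ✓ → eligible.
Annual Bonus Plan — status full-time ✓; service 522 days ≥ 3 months (≈90 days) ✓; rating 5 ≥ 2 ✓; not enrolled in Sabbatical Program ✗ → not eligible.

Spot Bonus Program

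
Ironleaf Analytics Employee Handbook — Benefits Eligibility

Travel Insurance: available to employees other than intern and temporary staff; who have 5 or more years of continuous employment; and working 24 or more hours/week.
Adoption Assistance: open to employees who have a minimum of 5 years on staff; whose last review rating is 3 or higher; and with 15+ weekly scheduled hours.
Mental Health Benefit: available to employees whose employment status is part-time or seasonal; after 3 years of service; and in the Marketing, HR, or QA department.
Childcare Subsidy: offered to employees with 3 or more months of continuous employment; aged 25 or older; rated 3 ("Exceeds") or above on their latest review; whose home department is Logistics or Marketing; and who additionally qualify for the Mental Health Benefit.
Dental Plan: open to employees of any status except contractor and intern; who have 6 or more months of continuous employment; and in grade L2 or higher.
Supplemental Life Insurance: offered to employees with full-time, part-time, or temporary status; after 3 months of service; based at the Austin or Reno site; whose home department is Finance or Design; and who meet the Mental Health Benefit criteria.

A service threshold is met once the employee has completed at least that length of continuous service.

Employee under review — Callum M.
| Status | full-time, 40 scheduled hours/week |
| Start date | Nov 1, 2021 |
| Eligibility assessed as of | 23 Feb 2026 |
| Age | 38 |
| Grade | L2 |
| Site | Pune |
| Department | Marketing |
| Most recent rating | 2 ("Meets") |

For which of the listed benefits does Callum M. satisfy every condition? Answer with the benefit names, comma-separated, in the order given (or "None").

Dental Plan

Service from Nov 1, 2021 to 23 Feb 2026: 1575 days.
Travel Insurance — status full-time ✓ (not excluded); service 1575 days < 5 years (≈1825 days) ✗ → not eligible.
Adoption Assistance — service 1575 days < 5 years (≈1825 days) ✗ → not eligible.
Mental Health Benefit — status full-time ✗ (requires part-time or seasonal) → not eligible.
Childcare Subsidy — service 1575 days ≥ 3 months (≈90 days) ✓; age 38 ≥ 25 ✓; rating 2 < 3 ✗ → not eligible.
Dental Plan — status full-time ✓ (not excluded); service 1575 days ≥ 6 months (≈180 days) ✓; grade L2 ≥ L2 ✓ → eligible.
Supplemental Life Insurance — status full-time ✓; service 1575 days ≥ 3 months (≈90 days) ✓; site Pune ✗ (not Austin or Reno) → not eligible.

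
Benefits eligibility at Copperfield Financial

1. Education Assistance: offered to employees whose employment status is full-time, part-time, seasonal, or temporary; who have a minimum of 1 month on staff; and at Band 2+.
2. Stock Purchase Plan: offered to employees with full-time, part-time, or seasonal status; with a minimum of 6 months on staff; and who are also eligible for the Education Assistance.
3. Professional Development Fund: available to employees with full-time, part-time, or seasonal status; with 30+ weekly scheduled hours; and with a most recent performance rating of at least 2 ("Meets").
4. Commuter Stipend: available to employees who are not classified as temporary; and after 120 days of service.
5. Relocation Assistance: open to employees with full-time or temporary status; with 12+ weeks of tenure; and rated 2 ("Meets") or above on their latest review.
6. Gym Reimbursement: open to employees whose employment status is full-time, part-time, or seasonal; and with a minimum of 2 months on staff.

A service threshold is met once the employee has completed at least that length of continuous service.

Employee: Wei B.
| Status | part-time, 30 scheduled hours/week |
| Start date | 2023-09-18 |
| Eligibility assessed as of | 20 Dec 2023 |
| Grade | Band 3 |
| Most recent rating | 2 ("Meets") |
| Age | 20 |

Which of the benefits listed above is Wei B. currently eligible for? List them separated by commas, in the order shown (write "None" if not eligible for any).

Service from 2023-09-18 to 20 Dec 2023: 93 days.
Education Assistance — status part-time ✓; service 93 days ≥ 1 month (≈30 days) ✓; grade Band 3 ≥ Band 2 ✓ → eligible.
Stock Purchase Plan — status part-time ✓; service 93 days < 6 months (≈180 days) ✗ → not eligible.
Professional Development Fund — status part-time ✓; 30 hrs/wk ≥ 30 ✓; rating 2 ≥ 2 ✓ → eligible.
Commuter Stipend — status part-time ✓ (not excluded); service 93 days < 120 days ✗ → not eligible.
Relocation Assistance — status part-time ✗ (requires full-time or temporary) → not eligible.
Gym Reimbursement — status part-time ✓; service 93 days ≥ 2 months (≈60 days) ✓ → eligible.

Education Assistance, Professional Development Fund, Gym Reimbursement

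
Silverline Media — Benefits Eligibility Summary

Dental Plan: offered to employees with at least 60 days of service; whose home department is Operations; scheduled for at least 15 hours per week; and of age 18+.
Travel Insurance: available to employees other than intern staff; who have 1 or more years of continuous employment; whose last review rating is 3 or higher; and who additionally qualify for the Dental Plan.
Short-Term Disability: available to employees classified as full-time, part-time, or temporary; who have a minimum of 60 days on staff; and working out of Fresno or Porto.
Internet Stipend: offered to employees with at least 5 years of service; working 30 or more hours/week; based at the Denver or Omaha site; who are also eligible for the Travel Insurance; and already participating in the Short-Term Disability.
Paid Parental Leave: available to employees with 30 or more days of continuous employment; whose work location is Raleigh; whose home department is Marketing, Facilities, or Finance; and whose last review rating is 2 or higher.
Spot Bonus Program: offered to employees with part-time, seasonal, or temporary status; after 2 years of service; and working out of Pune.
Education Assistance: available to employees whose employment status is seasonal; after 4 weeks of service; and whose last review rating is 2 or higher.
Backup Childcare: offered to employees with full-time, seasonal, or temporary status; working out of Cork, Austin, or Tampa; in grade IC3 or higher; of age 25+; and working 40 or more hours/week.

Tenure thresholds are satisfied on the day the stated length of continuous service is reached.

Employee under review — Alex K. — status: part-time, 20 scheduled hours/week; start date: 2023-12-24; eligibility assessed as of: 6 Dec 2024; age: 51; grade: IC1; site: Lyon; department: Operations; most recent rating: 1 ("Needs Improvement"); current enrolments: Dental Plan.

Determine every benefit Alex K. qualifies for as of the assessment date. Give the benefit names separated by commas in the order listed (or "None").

Service from 2023-12-24 to 6 Dec 2024: 348 days.
Dental Plan — service 348 days ≥ 60 days ✓; dept Operations ✓; 20 hrs/wk ≥ 15 ✓; age 51 ≥ 18 ✓ → eligible.
Travel Insurance — status part-time ✓ (not excluded); service 348 days < 1 year (≈365 days) ✗ → not eligible.
Short-Term Disability — status part-time ✓; service 348 days ≥ 60 days ✓; site Lyon ✗ (not Fresno or Porto) → not eligible.
Internet Stipend — service 348 days < 5 years (≈1825 days) ✗ → not eligible.
Paid Parental Leave — service 348 days ≥ 30 days ✓; site Lyon ✗ (not Raleigh) → not eligible.
Spot Bonus Program — status part-time ✓; service 348 days < 2 years (≈730 days) ✗ → not eligible.
Education Assistance — status part-time ✗ (requires seasonal) → not eligible.
Backup Childcare — status part-time ✗ (requires full-time, seasonal, or temporary) → not eligible.

Dental Plan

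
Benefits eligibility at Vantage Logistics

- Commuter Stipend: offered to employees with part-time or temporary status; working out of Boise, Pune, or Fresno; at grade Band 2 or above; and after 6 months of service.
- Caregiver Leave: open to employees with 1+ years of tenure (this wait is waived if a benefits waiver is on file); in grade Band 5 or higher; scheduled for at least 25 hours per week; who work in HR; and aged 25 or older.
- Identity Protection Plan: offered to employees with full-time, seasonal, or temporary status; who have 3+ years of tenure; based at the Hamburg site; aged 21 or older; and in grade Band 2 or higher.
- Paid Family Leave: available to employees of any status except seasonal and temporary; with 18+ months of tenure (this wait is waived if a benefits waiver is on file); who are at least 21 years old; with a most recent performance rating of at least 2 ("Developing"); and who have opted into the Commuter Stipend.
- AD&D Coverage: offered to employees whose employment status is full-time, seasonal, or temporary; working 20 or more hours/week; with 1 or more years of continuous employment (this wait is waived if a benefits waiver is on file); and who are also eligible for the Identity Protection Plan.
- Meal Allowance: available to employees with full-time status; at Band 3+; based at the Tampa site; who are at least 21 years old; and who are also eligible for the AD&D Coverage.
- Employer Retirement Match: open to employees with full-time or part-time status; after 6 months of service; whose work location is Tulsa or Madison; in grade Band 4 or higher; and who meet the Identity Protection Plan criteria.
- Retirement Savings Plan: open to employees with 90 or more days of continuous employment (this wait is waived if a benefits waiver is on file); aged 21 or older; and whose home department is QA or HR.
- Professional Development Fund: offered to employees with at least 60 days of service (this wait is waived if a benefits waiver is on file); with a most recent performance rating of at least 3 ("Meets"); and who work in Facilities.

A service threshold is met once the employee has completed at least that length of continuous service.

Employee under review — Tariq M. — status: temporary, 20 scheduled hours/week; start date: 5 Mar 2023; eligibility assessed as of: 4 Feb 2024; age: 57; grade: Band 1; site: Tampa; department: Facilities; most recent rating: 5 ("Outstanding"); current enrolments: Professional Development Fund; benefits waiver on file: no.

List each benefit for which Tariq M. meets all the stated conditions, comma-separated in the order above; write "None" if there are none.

Professional Development Fund

Service from 5 Mar 2023 to 4 Feb 2024: 336 days.
Commuter Stipend — status temporary ✓; site Tampa ✗ (not Boise, Pune, or Fresno) → not eligible.
Caregiver Leave — no waiver, service 336 days < 1 year (≈365 days) ✗ → not eligible.
Identity Protection Plan — status temporary ✓; service 336 days < 3 years (≈1095 days) ✗ → not eligible.
Paid Family Leave — status temporary ✗ (excluded) → not eligible.
AD&D Coverage — status temporary ✓; 20 hrs/wk ≥ 20 ✓; no waiver, service 336 days < 1 year (≈365 days) ✗ → not eligible.
Meal Allowance — status temporary ✗ (requires full-time) → not eligible.
Employer Retirement Match — status temporary ✗ (requires full-time or part-time) → not eligible.
Retirement Savings Plan — no waiver, service 336 days ≥ 90 days ✓; age 57 ≥ 21 ✓; dept Facilities ✗ → not eligible.
Professional Development Fund — no waiver, service 336 days ≥ 60 days ✓; rating 5 ≥ 3 ✓; dept Facilities ✓ → eligible.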